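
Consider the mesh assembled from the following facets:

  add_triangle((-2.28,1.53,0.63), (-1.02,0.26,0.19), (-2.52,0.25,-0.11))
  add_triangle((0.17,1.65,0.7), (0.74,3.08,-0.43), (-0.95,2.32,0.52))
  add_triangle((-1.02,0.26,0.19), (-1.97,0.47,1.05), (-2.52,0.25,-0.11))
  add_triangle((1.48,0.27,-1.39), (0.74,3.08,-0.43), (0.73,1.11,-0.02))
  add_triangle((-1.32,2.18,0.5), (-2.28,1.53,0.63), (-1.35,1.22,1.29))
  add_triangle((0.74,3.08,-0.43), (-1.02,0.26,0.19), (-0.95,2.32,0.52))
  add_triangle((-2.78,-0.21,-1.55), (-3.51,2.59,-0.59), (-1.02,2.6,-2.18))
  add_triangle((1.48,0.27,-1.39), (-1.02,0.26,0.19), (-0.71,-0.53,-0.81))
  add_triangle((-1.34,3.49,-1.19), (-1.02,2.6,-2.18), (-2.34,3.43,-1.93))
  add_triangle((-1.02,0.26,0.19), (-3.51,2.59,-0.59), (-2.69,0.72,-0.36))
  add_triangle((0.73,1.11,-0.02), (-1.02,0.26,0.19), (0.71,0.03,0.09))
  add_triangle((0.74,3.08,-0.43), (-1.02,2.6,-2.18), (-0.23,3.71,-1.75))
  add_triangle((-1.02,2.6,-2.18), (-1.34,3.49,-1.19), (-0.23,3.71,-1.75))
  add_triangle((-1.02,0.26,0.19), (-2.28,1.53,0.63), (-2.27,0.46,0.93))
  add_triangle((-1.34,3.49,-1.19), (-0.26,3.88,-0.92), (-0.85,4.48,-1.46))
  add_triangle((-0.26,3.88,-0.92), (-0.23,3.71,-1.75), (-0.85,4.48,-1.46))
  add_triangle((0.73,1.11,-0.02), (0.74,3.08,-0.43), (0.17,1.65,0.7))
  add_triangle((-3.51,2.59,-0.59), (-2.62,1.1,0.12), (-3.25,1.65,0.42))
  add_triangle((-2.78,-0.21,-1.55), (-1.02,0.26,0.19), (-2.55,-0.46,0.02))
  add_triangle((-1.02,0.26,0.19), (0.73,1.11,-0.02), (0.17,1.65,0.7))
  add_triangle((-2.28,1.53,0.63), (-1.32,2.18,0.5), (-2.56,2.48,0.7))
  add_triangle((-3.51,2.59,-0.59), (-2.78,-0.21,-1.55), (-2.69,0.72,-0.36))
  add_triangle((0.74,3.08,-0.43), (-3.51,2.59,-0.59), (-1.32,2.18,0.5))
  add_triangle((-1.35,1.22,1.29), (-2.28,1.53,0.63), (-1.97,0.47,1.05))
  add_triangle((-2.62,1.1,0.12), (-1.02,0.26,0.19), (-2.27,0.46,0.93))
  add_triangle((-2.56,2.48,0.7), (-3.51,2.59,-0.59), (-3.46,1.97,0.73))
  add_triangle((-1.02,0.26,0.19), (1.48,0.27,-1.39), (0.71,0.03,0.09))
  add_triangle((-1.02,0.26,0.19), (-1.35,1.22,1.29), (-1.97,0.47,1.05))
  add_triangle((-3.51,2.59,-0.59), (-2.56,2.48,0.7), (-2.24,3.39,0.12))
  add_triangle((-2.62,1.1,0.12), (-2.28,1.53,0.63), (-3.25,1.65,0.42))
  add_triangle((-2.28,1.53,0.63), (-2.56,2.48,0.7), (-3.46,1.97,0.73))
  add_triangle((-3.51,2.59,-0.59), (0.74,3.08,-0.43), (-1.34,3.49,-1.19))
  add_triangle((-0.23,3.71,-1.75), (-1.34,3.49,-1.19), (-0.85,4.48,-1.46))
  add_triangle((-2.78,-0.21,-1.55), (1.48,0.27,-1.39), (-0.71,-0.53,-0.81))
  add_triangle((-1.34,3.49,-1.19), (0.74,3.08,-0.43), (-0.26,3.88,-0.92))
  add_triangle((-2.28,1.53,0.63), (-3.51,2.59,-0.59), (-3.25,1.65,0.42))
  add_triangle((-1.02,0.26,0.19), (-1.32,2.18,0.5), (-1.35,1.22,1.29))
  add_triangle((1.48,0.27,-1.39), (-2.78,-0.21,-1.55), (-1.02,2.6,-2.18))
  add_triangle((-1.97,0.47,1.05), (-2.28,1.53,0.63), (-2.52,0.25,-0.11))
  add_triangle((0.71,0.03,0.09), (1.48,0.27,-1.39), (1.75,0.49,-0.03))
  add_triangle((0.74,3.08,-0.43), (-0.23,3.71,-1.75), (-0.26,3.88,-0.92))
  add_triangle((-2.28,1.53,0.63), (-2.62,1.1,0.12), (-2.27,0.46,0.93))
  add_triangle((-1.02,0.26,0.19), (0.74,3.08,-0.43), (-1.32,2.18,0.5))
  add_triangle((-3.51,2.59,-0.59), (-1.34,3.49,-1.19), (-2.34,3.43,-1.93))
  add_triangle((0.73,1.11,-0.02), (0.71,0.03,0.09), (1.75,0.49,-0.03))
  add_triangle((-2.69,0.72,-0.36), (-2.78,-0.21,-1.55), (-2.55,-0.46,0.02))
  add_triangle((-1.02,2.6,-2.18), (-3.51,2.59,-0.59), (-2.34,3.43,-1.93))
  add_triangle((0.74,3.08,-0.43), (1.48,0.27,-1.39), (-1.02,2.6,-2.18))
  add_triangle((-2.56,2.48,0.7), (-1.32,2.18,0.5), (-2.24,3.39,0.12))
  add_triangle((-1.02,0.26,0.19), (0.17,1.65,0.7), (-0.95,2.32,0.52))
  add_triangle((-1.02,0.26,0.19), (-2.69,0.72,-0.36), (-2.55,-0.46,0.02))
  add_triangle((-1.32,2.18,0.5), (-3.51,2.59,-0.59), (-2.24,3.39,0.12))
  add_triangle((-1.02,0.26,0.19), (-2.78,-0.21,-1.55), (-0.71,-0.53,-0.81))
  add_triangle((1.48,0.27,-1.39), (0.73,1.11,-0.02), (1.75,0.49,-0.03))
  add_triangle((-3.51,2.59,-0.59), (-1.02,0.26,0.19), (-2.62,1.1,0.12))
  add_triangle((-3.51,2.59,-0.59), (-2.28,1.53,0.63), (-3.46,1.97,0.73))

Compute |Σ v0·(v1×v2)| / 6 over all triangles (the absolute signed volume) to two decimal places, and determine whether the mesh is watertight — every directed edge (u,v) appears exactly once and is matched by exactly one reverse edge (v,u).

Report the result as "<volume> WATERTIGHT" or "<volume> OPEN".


23.84 WATERTIGHT

Per-triangle v0·(v1×v2)/6:
  t1: -0.0798
  t2: +0.6218
  t3: -0.0487
  t4: +0.4197
  t5: +0.4348
  t6: +0.2938
  t7: +3.8272
  t8: -0.2384
  t9: +0.7601
  t10: +0.2409
  t11: +0.0448
  t12: +0.0058
  t13: +0.9048
  t14: -0.0859
  t15: +0.1556
  t16: +0.3142
  t17: +0.2370
  t18: +0.2258
  t19: -0.3191
  t20: -0.1278
  t21: +0.0428
  t22: +0.9231
  t23: +1.9224
  t24: +0.3572
  t25: +0.0298
  t26: +0.8390
  t27: -0.0644
  t28: -0.1074
  t29: +0.9770
  t30: -0.0023
  t31: +0.0665
  t32: +1.2353
  t33: +0.2924
  t34: +0.5193
  t35: -0.0070
  t36: +0.3573
  t37: -0.2876
  t38: +2.6295
  t39: +0.5379
  t40: +0.0715
  t41: +0.5362
  t42: +0.3197
  t43: -0.2328
  t44: +1.2871
  t45: +0.0266
  t46: +0.7579
  t47: +0.3407
  t48: +2.4616
  t49: +0.2618
  t50: +0.1597
  t51: +0.1651
  t52: -0.3833
  t53: +0.1028
  t54: +0.3608
  t55: -0.0147
  t56: -0.2287
Σ = +23.8395 → |volume| = 23.84

Directed edges: 168 total, each appears once with its reverse present → watertight.


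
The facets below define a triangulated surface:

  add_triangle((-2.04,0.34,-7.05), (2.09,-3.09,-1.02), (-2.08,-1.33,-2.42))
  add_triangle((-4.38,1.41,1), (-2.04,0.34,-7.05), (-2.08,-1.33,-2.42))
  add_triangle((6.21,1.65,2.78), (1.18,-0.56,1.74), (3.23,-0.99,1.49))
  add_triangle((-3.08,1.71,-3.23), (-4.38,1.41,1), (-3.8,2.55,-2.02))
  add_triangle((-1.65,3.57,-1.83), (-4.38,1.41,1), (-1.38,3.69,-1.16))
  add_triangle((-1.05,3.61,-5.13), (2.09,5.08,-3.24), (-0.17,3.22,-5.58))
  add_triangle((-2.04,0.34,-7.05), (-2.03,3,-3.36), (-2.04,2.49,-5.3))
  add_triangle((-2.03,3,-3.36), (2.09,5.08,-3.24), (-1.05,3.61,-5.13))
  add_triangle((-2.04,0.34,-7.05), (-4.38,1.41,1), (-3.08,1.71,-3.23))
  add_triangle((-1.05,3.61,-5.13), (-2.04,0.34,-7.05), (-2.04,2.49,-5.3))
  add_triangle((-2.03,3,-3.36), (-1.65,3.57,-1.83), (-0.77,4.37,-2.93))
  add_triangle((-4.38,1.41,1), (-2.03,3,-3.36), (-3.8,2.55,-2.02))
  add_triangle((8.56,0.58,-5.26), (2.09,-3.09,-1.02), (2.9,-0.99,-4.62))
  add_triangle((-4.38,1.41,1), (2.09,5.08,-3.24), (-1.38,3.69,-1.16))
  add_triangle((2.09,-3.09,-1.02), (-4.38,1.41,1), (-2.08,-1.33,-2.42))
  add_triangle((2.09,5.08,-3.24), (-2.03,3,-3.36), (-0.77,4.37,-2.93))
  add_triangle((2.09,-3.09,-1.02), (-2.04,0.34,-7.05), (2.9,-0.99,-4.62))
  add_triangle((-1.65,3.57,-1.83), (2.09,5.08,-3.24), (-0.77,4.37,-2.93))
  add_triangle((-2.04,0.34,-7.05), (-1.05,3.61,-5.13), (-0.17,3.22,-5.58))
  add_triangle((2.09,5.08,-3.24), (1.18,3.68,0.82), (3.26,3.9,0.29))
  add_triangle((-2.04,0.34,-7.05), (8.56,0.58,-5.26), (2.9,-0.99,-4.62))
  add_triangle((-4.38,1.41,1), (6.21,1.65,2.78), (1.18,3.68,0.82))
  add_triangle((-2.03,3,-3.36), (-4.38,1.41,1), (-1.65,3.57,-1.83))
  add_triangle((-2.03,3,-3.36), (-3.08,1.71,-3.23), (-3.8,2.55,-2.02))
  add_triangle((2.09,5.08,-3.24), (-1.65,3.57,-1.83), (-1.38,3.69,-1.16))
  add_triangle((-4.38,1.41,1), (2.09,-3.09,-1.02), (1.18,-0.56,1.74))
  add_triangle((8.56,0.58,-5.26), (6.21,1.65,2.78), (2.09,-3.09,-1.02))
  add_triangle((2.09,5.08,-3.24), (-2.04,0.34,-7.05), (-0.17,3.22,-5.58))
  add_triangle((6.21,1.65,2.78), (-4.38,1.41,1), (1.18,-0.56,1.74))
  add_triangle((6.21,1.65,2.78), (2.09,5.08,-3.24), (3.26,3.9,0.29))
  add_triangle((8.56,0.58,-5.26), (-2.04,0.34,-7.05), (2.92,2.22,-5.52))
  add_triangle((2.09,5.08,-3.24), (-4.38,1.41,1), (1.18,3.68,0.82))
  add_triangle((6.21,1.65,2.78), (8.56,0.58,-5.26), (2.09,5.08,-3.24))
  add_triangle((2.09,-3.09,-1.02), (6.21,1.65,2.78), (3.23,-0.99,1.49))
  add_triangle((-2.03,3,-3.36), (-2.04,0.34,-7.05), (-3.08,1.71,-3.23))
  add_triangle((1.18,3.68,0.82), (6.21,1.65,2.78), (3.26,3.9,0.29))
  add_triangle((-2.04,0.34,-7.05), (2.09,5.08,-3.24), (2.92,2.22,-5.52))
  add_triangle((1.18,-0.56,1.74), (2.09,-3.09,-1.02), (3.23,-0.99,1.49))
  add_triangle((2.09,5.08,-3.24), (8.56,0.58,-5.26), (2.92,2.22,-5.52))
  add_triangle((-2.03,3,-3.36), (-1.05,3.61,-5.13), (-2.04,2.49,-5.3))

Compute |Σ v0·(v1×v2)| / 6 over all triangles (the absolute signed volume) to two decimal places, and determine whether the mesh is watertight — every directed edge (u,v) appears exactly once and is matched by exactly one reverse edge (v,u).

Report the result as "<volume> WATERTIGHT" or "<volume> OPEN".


Per-triangle v0·(v1×v2)/6:
  t1: +9.1437
  t2: +10.3014
  t3: +2.2781
  t4: +2.2948
  t5: +1.9564
  t6: +3.9907
  t7: +1.0884
  t8: +4.7095
  t9: +4.8514
  t10: +3.1413
  t11: +1.6191
  t12: +1.2432
  t13: +13.5317
  t14: -0.3516
  t15: +4.3158
  t16: +2.7504
  t17: +12.2289
  t18: +1.3489
  t19: +4.2016
  t20: +5.2245
  t21: +15.9920
  t22: +9.5390
  t23: +4.7018
  t24: +2.1675
  t25: +2.0548
  t26: +3.6171
  t27: +30.8737
  t28: +2.1396
  t29: +5.9048
  t30: +7.6351
  t31: +21.4133
  t32: +12.7632
  t33: +49.9011
  t34: +3.9071
  t35: +5.2223
  t36: +4.9906
  t37: +19.1839
  t38: +1.7884
  t39: +20.6070
  t40: +1.9417
Σ = +316.2122 → |volume| = 316.21

Directed edges: 120 total, each appears once with its reverse present → watertight.

316.21 WATERTIGHT


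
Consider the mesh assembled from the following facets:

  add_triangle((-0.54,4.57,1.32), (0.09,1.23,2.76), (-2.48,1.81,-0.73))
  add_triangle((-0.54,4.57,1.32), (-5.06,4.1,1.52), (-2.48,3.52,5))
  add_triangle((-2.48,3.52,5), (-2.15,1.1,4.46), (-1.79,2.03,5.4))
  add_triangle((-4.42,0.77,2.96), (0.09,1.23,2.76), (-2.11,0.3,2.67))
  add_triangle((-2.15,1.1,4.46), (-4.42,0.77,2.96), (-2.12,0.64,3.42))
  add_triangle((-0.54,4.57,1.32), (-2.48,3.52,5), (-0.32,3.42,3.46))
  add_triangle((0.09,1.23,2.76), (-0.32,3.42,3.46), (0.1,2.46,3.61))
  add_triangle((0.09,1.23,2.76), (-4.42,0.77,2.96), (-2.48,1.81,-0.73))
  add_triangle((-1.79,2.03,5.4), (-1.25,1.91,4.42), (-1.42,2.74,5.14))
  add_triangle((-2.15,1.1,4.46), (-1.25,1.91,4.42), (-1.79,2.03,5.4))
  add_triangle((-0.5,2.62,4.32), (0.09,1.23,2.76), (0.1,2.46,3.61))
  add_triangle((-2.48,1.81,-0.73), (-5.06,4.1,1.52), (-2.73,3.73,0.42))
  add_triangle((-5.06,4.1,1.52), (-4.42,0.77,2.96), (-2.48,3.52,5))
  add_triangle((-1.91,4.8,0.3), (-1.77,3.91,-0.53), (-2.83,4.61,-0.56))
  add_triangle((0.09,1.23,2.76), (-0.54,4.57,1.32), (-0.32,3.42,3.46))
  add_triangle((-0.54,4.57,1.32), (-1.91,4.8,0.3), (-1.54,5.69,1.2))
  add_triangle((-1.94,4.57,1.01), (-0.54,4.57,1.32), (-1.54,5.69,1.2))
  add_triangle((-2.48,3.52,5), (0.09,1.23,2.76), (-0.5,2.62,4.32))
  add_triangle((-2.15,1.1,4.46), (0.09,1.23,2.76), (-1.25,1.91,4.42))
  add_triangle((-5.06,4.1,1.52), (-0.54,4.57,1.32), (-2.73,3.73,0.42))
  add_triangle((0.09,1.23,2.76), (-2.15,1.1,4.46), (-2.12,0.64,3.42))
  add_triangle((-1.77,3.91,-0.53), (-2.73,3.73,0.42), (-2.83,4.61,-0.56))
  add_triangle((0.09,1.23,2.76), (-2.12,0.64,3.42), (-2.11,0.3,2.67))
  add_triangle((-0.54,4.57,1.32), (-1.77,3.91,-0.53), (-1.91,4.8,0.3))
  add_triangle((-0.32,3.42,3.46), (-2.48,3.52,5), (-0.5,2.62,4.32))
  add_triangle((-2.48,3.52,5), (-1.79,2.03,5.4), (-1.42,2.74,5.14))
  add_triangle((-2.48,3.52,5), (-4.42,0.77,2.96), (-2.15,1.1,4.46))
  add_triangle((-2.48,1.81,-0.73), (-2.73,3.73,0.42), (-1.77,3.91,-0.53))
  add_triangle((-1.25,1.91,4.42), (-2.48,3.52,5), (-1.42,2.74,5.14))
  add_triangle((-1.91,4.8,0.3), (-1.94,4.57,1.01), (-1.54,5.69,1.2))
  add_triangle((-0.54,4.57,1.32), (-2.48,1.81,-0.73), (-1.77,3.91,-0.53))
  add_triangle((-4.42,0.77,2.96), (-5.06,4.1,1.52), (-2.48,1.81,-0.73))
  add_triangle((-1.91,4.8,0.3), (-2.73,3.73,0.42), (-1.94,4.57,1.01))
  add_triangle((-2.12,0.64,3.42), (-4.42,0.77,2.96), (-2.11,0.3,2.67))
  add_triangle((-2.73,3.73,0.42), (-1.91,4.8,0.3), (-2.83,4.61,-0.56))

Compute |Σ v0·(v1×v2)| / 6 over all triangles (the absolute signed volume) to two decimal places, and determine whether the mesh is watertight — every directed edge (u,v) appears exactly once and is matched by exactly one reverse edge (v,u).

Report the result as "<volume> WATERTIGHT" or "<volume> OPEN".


42.30 OPEN

Per-triangle v0·(v1×v2)/6:
  t1: -3.9261
  t2: +13.3540
  t3: +1.4184
  t4: -1.2939
  t5: +0.4668
  t6: +4.1418
  t7: -0.1542
  t8: -5.0568
  t9: +0.0930
  t10: -0.0385
  t11: +0.2453
  t12: +1.9555
  t13: +12.1678
  t14: +0.4715
  t15: +0.2891
  t16: +0.2644
  t17: +0.2681
  t18: +0.4639
  t19: +0.5061
  t20: +2.8764
  t21: +0.0224
  t22: -0.4042
  t23: +0.0199
  t24: +0.6148
  t25: +1.8374
  t26: +1.0170
  t27: +5.0858
  t28: +1.3306
  t29: -0.4411
  t30: +0.5017
  t31: -1.6160
  t32: +3.7717
  t33: +0.7038
  t34: +0.3502
  t35: +0.9941
Σ = +42.3006 → |volume| = 42.30

Directed edges: 105 total; 9 unmatched, e.g. (-0.32,3.42,3.46)→(0.1,2.46,3.61) → open.


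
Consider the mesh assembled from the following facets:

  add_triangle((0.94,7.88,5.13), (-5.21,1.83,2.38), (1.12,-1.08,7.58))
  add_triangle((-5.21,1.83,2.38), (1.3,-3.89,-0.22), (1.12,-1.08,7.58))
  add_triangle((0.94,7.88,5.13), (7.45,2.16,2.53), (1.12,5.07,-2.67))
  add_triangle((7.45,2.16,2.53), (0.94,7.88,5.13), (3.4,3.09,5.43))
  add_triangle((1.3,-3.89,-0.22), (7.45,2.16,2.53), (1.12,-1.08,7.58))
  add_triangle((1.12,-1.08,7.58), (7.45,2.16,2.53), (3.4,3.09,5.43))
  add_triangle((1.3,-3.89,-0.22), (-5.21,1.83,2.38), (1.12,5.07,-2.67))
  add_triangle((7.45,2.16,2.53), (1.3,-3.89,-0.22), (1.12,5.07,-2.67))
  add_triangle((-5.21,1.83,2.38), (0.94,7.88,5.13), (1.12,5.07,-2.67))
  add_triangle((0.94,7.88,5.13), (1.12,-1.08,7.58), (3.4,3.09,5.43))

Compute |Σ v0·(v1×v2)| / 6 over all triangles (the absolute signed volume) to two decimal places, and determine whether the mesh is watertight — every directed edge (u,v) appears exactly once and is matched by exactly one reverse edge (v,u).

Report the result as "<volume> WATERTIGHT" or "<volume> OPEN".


329.29 WATERTIGHT

Per-triangle v0·(v1×v2)/6:
  t1: +61.0011
  t2: +23.9008
  t3: +57.1587
  t4: +27.8155
  t5: +39.2981
  t6: +26.2680
  t7: +4.6612
  t8: +20.0585
  t9: +41.7615
  t10: +27.3704
Σ = +329.2937 → |volume| = 329.29

Directed edges: 30 total, each appears once with its reverse present → watertight.


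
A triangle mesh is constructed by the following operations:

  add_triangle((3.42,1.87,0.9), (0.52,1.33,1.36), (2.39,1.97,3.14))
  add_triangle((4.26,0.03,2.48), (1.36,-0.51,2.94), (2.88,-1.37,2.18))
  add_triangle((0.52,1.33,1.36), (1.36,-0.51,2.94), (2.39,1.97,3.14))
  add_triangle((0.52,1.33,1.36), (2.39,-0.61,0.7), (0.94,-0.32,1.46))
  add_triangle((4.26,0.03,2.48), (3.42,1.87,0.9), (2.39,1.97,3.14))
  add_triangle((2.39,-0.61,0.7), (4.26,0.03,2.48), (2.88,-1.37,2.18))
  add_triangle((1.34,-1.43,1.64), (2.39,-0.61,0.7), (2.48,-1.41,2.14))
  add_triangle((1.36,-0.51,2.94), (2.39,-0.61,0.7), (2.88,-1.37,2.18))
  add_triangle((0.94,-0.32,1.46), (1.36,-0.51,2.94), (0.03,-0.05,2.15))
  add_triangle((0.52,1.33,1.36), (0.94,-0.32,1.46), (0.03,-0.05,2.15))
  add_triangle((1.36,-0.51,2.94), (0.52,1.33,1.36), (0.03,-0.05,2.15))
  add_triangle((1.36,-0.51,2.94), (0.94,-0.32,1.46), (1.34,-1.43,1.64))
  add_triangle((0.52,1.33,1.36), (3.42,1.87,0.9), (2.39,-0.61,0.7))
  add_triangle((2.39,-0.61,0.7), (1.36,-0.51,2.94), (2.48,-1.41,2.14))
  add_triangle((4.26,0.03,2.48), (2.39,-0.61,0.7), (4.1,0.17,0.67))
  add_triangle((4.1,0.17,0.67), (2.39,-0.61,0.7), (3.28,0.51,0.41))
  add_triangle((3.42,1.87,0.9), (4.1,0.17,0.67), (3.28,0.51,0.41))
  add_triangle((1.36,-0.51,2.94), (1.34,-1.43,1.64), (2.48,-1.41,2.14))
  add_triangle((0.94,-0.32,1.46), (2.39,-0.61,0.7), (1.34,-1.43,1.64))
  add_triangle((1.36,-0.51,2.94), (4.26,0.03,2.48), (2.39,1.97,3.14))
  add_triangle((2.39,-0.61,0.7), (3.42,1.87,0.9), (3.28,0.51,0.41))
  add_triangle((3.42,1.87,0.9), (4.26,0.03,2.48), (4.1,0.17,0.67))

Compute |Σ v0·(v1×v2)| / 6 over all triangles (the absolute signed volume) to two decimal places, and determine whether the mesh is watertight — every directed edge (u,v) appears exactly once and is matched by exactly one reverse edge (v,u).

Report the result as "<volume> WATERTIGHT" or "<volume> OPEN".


13.21 WATERTIGHT

Per-triangle v0·(v1×v2)/6:
  t1: +1.0343
  t2: +1.9349
  t3: +0.8538
  t4: -0.7288
  t5: +3.8047
  t6: +0.9065
  t7: +0.2265
  t8: -0.5561
  t9: -0.0103
  t10: -0.5001
  t11: +0.7228
  t12: -0.1295
  t13: -1.3788
  t14: +0.6950
  t15: +0.8334
  t16: -0.0180
  t17: +0.2360
  t18: +0.5405
  t19: -0.4736
  t20: +3.6242
  t21: -0.5471
  t22: +2.1408
Σ = +13.2109 → |volume| = 13.21

Directed edges: 66 total, each appears once with its reverse present → watertight.


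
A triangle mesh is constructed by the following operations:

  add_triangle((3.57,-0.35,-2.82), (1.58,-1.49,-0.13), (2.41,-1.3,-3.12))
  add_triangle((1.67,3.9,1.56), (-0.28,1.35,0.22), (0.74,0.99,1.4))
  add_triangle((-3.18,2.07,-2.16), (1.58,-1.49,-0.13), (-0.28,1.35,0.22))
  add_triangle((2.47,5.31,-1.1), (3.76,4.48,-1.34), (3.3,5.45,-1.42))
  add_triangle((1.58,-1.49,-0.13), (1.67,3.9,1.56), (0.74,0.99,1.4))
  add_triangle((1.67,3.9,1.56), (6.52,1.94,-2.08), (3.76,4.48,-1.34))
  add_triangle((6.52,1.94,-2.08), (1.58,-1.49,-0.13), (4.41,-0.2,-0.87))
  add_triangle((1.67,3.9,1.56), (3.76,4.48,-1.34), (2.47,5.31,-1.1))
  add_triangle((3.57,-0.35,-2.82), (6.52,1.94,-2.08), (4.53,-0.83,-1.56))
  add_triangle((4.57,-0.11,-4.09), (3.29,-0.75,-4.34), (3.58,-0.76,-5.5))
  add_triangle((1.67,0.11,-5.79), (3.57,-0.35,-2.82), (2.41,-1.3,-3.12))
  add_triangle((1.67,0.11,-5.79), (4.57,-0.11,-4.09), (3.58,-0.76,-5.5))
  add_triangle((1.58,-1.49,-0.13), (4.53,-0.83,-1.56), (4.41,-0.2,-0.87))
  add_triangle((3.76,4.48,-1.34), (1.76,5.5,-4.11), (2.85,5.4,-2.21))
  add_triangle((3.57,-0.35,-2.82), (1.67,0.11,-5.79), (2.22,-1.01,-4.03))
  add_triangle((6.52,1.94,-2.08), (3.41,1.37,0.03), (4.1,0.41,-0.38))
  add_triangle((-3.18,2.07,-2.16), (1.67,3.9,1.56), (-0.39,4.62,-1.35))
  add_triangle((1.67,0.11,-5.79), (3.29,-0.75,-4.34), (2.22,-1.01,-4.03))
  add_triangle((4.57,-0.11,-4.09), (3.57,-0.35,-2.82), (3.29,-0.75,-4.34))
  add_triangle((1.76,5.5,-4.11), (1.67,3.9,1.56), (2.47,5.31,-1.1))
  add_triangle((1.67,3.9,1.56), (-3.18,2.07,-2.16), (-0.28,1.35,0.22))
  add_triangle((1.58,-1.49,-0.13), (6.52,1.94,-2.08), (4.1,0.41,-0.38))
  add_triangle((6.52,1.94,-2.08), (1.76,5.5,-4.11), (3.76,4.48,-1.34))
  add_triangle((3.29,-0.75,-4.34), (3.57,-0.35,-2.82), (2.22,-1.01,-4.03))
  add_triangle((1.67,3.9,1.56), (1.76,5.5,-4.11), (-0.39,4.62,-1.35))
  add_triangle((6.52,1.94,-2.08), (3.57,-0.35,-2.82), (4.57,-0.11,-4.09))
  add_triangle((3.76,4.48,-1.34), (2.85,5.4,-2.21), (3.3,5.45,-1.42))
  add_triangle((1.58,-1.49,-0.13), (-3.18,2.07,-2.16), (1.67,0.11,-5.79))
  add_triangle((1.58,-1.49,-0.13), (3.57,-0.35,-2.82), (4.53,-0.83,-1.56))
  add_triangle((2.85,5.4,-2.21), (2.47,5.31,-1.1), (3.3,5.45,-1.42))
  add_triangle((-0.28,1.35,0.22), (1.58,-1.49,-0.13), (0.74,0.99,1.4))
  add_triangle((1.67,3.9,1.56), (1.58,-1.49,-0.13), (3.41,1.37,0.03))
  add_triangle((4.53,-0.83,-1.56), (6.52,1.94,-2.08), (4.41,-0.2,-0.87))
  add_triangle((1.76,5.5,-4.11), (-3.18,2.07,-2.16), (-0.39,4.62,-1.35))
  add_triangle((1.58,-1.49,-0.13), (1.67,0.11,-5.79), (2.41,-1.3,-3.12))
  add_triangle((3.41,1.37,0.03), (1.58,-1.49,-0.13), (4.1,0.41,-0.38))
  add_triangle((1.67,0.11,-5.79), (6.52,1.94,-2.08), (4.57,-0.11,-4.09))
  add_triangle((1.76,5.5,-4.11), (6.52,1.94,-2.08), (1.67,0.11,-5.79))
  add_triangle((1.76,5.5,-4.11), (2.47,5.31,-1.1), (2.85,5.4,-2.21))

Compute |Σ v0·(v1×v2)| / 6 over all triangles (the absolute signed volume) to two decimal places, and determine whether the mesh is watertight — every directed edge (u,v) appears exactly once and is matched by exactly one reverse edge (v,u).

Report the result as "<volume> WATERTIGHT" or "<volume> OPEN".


113.65 OPEN

Per-triangle v0·(v1×v2)/6:
  t1: +1.6739
  t2: +0.4942
  t3: -0.6443
  t4: +0.1528
  t5: +1.3517
  t6: +8.1634
  t7: -0.5289
  t8: +3.4599
  t9: +3.8023
  t10: +0.4569
  t11: +3.0278
  t12: +2.4672
  t13: +0.7780
  t14: +1.8275
  t15: -2.4785
  t16: +1.3422
  t17: +3.8531
  t18: +1.2875
  t19: +0.4723
  t20: +2.0520
  t21: +0.8207
  t22: +1.6474
  t23: +12.2014
  t24: +0.2419
  t25: +8.4765
  t26: +1.3543
  t27: +0.8298
  t28: +2.4571
  t29: +1.3466
  t30: +0.6517
  t31: -0.3302
  t32: +1.6020
  t33: +1.4593
  t34: +8.4552
  t35: +0.1516
  t36: +0.4013
  t37: +7.2901
  t38: +29.9210
  t39: +1.6601
Σ = +113.6486 → |volume| = 113.65

Directed edges: 117 total; 9 unmatched, e.g. (1.67,3.9,1.56)→(6.52,1.94,-2.08) → open.


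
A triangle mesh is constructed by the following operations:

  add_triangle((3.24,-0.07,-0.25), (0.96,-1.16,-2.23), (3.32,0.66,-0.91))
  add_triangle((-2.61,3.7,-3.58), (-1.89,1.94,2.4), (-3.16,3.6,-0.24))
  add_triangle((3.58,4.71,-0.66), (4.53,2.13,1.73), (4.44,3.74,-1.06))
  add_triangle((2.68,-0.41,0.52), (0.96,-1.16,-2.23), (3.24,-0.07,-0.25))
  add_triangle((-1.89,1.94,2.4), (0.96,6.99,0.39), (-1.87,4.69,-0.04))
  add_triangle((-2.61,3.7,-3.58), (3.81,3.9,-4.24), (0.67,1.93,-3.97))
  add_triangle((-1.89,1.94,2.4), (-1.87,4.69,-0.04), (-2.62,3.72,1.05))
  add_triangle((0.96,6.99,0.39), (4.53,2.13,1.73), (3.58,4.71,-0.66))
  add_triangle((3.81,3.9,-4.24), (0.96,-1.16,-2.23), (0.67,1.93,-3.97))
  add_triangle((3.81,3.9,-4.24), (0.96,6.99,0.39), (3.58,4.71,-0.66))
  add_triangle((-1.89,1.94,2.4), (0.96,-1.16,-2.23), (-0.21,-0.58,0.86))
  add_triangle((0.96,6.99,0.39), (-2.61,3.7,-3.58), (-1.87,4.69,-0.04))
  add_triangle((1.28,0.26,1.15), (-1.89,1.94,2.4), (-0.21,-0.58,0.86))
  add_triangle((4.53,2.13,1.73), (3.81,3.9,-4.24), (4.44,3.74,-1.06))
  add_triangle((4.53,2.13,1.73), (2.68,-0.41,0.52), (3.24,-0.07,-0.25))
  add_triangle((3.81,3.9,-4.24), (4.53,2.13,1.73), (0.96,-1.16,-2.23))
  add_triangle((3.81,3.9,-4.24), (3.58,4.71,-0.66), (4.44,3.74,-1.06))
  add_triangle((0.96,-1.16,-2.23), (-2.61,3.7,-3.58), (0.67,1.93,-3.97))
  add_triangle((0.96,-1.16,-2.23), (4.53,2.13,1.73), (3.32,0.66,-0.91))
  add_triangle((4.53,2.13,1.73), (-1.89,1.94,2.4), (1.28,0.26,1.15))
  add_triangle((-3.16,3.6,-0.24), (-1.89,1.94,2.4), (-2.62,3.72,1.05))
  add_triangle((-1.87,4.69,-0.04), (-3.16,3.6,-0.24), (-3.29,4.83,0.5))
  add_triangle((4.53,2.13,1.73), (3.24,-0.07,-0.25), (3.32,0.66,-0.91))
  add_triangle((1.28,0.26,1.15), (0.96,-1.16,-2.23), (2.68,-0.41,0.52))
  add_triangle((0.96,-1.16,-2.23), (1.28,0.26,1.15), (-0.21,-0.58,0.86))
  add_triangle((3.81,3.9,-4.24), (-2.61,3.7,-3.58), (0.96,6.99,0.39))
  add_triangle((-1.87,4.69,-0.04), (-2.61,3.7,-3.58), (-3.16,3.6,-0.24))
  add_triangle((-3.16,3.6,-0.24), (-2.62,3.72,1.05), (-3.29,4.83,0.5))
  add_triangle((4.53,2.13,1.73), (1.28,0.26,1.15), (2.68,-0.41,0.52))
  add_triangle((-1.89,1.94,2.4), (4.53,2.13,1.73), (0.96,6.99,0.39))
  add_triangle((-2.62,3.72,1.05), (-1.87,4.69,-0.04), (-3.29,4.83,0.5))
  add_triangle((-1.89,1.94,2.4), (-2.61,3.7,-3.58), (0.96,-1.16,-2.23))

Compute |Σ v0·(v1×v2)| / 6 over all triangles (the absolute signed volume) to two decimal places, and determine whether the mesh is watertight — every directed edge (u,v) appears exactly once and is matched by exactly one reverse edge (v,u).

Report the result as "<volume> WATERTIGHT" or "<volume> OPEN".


142.52 WATERTIGHT

Per-triangle v0·(v1×v2)/6:
  t1: +1.2541
  t2: -0.5937
  t3: +3.7681
  t4: +0.8570
  t5: +7.4703
  t6: +7.9227
  t7: +1.2032
  t8: +10.0610
  t9: +5.3049
  t10: +11.7119
  t11: +0.2860
  t12: +9.9944
  t13: +0.9897
  t14: +2.7177
  t15: +1.2698
  t16: +11.0623
  t17: +4.2754
  t18: +4.0158
  t19: -0.8832
  t20: +2.2178
  t21: +1.1251
  t22: +0.9527
  t23: +1.6083
  t24: -0.0839
  t25: +0.6576
  t26: +30.6368
  t27: +4.5979
  t28: +0.4213
  t29: +0.9637
  t30: +15.3612
  t31: +0.6726
  t32: +0.7043
Σ = +142.5229 → |volume| = 142.52

Directed edges: 96 total, each appears once with its reverse present → watertight.


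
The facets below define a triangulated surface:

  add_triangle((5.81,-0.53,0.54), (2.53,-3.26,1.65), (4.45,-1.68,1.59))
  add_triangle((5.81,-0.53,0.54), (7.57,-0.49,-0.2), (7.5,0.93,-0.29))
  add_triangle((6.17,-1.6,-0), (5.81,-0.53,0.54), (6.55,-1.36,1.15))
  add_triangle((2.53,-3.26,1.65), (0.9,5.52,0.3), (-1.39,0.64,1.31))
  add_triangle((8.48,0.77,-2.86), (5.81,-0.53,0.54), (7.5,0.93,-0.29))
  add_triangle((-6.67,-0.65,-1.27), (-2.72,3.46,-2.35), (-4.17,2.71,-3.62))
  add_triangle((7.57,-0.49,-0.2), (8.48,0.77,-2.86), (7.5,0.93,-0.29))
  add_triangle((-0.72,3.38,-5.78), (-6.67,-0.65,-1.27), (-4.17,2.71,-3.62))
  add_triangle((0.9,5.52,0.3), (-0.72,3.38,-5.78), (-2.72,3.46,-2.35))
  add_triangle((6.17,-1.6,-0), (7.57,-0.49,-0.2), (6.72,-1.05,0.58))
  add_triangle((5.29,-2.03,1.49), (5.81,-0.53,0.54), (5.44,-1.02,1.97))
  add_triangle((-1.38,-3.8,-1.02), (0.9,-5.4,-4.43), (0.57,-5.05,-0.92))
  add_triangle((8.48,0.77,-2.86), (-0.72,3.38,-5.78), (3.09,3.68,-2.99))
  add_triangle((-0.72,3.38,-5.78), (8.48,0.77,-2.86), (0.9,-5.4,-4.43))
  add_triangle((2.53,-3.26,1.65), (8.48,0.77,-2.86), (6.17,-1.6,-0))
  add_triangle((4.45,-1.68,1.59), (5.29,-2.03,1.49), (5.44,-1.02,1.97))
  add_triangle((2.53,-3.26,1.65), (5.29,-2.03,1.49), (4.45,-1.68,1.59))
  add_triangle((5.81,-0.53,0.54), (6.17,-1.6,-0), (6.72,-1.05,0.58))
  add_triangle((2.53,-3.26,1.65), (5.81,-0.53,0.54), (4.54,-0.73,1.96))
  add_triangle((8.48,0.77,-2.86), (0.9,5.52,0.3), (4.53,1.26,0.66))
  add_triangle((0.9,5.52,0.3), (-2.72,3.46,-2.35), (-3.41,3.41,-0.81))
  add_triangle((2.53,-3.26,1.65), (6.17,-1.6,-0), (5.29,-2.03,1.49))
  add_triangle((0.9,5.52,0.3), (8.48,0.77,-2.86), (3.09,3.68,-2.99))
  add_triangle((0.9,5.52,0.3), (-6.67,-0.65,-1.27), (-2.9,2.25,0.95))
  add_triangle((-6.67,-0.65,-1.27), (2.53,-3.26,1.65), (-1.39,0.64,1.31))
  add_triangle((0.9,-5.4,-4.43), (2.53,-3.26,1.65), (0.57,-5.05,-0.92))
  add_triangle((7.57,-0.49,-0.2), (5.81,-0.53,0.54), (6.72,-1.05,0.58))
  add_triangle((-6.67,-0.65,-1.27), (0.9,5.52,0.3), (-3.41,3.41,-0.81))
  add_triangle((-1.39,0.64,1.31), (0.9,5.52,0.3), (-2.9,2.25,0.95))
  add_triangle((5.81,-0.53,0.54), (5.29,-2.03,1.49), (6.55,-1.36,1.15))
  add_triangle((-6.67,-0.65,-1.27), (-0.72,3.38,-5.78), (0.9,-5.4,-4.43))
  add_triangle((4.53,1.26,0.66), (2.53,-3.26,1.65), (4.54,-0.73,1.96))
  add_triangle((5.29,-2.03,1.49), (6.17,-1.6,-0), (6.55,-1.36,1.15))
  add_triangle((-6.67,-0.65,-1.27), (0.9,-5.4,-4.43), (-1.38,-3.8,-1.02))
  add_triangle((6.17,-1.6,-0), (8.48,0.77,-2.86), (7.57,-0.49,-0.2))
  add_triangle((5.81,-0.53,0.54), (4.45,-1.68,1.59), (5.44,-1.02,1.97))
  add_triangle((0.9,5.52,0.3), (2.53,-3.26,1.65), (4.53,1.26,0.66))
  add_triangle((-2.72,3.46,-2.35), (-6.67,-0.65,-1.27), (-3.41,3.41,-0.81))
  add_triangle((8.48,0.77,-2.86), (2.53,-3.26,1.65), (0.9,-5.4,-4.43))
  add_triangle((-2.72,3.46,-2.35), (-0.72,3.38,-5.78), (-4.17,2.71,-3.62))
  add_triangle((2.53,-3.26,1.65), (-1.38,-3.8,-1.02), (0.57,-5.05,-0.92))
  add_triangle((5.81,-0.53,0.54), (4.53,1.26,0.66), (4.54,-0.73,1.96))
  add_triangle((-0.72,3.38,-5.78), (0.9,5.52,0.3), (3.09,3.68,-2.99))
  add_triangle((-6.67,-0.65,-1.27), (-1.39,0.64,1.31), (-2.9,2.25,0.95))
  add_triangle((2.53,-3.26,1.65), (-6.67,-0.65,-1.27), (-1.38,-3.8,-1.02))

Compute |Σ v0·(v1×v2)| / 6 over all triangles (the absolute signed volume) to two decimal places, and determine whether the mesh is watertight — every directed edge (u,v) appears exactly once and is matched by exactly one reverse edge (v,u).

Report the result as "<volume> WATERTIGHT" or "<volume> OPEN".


Per-triangle v0·(v1×v2)/6:
  t1: -1.7052
  t2: +1.2207
  t3: +0.9670
  t4: +6.1038
  t5: -4.2269
  t6: +5.3555
  t7: +4.5546
  t8: +8.7101
  t9: +15.0507
  t10: +1.0210
  t11: +1.6880
  t12: +5.3270
  t13: +19.4518
  t14: +66.7555
  t15: +2.6205
  t16: +0.3061
  t17: +0.7022
  t18: -0.1979
  t19: +4.0788
  t20: +16.0918
  t21: +6.2533
  t22: +2.8730
  t23: +17.8711
  t24: +8.7093
  t25: +7.1453
  t26: +6.8198
  t27: +0.3910
  t28: +1.5057
  t29: +2.6947
  t30: -0.0739
  t31: +52.0728
  t32: -1.9581
  t33: +1.2971
  t34: +14.1302
  t35: +3.7217
  t36: -1.2100
  t37: +5.6035
  t38: +6.9564
  t39: +39.7465
  t40: +6.0859
  t41: +2.8200
  t42: +2.5651
  t43: +17.3920
  t44: +3.1384
  t45: +7.7123
Σ = +368.1382 → |volume| = 368.14

Directed edges: 135 total; 3 unmatched, e.g. (8.48,0.77,-2.86)→(5.81,-0.53,0.54) → open.

368.14 OPEN


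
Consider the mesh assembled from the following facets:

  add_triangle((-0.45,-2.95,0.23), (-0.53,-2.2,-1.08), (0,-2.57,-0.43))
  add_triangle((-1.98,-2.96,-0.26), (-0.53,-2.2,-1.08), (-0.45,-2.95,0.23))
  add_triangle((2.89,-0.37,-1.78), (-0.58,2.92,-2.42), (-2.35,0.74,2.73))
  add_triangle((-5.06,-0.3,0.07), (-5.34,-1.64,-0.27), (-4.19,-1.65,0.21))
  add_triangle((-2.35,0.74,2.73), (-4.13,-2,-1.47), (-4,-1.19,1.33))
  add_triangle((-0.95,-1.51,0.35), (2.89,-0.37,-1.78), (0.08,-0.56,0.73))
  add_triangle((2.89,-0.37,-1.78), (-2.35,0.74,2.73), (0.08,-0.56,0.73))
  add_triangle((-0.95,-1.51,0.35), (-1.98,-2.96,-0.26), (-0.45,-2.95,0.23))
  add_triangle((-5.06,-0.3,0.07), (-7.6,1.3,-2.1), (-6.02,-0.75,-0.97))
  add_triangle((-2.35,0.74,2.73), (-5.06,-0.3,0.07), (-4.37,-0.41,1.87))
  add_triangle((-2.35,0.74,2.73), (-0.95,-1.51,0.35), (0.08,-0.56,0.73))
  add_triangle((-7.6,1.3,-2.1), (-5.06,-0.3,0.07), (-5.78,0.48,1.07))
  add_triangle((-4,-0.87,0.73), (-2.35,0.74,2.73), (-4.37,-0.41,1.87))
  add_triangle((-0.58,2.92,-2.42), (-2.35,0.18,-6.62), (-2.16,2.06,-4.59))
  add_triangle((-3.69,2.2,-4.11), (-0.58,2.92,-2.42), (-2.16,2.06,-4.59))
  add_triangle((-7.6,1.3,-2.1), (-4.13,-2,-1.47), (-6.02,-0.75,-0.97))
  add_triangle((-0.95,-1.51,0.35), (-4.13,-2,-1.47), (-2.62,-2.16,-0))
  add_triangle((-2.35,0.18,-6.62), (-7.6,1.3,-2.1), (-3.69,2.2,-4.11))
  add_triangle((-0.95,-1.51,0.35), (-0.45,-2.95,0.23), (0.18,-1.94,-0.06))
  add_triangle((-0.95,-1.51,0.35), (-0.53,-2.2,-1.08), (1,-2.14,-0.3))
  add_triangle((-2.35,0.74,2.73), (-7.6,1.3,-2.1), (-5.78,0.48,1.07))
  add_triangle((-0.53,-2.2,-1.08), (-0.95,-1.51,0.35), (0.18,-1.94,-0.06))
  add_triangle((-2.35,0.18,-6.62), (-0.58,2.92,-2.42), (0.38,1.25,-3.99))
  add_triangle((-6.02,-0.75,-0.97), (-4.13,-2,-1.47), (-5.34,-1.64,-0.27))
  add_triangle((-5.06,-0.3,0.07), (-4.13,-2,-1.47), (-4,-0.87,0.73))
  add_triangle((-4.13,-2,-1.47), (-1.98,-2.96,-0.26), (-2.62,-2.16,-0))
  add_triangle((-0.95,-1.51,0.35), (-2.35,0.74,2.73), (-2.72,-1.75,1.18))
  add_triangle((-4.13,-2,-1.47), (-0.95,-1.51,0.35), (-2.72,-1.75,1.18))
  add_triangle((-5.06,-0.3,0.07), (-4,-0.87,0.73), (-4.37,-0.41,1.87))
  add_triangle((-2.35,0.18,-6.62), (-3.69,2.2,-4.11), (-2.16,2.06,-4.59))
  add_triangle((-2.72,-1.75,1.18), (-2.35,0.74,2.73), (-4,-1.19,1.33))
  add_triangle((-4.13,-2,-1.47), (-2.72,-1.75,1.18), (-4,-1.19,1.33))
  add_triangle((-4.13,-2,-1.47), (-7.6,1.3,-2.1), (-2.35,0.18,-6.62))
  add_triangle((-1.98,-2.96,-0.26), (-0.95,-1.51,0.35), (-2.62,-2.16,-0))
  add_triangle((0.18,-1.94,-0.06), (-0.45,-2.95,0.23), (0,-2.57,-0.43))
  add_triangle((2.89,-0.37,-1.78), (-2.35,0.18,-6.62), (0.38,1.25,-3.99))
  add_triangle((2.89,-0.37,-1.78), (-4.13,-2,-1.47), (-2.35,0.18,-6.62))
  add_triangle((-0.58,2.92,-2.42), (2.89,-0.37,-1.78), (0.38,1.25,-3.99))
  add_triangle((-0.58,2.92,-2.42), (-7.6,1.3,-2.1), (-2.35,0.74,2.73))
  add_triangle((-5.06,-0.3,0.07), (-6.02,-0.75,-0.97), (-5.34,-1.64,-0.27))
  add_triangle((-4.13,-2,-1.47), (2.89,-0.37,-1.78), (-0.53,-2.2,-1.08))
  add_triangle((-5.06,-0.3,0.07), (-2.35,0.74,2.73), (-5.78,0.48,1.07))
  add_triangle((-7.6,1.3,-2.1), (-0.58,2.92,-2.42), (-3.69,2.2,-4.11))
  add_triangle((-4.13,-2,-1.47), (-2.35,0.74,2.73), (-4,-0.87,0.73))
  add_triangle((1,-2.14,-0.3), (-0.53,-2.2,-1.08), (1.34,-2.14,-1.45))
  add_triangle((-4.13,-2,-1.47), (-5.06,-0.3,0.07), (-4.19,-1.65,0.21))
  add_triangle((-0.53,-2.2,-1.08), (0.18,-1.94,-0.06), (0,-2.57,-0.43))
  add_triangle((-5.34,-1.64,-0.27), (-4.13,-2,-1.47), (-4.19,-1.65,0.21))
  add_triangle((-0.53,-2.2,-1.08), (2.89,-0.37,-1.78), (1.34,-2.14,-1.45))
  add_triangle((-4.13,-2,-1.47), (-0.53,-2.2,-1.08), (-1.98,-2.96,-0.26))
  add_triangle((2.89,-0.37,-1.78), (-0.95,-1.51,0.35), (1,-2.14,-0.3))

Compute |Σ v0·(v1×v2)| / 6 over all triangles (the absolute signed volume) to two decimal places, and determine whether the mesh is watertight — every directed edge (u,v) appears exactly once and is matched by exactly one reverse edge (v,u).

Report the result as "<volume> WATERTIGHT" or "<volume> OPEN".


Per-triangle v0·(v1×v2)/6:
  t1: +0.3015
  t2: +0.8936
  t3: +2.3455
  t4: +0.5761
  t5: +1.7258
  t6: +0.6747
  t7: +0.5045
  t8: +0.3482
  t9: +2.2860
  t10: +1.6852
  t11: +0.7410
  t12: +2.9916
  t13: -0.0654
  t14: +2.2668
  t15: +2.6153
  t16: +3.1184
  t17: -0.2518
  t18: +12.7336
  t19: -0.0204
  t20: +0.7678
  t21: +3.3194
  t22: -0.4508
  t23: +5.3056
  t24: +1.6668
  t25: +1.8136
  t26: +1.0117
  t27: +0.6335
  t28: +1.3475
  t29: +0.8799
  t30: +3.5410
  t31: +1.4866
  t32: +1.9250
  t33: +20.3760
  t34: +0.2854
  t35: +0.1068
  t36: +5.2650
  t37: +9.5926
  t38: +3.4111
  t39: +13.0419
  t40: +1.0615
  t41: +2.6713
  t42: +1.1373
  t43: +6.5515
  t44: -0.1646
  t45: +0.7326
  t46: -2.0301
  t47: -0.0052
  t48: +0.6823
  t49: +0.6511
  t50: +1.8227
  t51: -0.4761
Σ = +123.4310 → |volume| = 123.43

Directed edges: 153 total; 3 unmatched, e.g. (1.34,-2.14,-1.45)→(1,-2.14,-0.3) → open.

123.43 OPEN


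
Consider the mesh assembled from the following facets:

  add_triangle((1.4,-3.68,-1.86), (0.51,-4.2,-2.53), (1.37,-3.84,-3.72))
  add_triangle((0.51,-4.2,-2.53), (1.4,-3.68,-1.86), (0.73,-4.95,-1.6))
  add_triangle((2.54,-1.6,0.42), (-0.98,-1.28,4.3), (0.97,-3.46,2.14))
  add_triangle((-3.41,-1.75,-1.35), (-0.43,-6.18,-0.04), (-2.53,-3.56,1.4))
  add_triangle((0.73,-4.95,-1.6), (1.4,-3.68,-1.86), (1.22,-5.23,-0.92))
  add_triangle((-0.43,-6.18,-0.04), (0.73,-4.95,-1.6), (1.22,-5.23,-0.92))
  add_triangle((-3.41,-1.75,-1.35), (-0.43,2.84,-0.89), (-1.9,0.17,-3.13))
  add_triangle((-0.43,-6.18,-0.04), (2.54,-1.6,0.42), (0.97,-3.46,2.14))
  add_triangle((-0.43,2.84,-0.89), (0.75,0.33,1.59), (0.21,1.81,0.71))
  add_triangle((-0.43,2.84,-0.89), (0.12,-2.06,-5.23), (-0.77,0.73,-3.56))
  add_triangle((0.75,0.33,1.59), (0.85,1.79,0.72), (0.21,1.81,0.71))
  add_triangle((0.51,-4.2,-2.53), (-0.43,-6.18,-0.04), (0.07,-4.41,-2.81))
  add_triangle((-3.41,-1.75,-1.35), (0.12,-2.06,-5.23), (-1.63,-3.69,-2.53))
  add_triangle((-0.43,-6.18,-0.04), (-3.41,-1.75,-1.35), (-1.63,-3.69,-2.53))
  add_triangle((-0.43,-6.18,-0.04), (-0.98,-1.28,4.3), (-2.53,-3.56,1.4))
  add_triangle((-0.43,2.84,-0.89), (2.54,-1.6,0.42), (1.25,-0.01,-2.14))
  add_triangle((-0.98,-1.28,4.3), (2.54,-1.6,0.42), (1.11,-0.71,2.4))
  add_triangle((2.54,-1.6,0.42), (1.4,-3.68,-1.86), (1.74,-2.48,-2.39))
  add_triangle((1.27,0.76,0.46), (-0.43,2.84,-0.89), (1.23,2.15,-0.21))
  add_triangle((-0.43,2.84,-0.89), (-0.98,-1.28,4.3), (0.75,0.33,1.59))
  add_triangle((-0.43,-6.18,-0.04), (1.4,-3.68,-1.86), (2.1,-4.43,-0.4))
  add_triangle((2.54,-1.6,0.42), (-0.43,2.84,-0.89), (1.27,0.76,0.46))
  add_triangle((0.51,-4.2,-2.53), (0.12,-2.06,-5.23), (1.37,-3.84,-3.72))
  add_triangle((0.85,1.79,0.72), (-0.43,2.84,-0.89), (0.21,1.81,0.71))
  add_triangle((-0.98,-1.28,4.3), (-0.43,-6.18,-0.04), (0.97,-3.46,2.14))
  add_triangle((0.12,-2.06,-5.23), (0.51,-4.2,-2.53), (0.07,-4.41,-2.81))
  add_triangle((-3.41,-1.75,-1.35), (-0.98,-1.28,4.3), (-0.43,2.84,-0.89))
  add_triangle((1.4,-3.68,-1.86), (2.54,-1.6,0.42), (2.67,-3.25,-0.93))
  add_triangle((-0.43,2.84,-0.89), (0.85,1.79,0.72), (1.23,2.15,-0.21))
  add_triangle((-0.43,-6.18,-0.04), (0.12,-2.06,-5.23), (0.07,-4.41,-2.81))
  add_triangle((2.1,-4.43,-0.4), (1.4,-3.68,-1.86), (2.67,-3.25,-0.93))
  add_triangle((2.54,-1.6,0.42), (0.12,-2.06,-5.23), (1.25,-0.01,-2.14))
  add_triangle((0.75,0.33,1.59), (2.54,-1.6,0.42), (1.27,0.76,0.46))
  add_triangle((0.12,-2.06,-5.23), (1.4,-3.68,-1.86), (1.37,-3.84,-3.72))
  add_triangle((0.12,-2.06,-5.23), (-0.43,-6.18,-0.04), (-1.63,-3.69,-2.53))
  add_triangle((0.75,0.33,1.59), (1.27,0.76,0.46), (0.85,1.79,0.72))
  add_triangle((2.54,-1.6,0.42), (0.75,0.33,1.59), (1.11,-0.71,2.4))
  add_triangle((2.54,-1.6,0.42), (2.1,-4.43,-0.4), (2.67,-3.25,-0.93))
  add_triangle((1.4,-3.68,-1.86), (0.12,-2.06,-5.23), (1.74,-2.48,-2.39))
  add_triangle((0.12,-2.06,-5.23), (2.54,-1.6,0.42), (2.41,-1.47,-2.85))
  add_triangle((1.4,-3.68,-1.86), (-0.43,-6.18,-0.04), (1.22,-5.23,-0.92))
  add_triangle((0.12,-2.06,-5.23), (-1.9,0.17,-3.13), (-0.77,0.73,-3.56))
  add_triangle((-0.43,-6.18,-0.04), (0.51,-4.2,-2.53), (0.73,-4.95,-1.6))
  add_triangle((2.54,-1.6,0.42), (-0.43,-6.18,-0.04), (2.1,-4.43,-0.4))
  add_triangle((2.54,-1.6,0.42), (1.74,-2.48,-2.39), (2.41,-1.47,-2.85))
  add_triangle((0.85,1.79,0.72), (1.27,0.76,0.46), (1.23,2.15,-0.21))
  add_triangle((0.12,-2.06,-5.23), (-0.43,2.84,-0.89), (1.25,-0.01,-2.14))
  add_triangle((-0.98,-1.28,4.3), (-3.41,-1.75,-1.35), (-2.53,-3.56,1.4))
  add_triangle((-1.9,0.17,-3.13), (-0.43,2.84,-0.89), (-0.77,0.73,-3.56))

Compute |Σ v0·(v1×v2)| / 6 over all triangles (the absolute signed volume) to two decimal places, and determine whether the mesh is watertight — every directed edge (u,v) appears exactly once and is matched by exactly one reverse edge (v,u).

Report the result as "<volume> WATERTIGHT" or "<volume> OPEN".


117.42 OPEN

Per-triangle v0·(v1×v2)/6:
  t1: +1.1643
  t2: +0.8897
  t3: +3.7915
  t4: +7.9666
  t5: +0.7932
  t6: +1.5773
  t7: +3.6677
  t8: +5.3685
  t9: -0.0956
  t10: +1.5315
  t11: +0.2792
  t12: +1.3268
  t13: +6.2862
  t14: +6.5944
  t15: +8.8219
  t16: +2.2828
  t17: +1.7599
  t18: +1.9465
  t19: -0.2100
  t20: +2.4172
  t21: +3.9212
  t22: +0.8127
  t23: +2.6517
  t24: +0.3842
  t25: +7.3571
  t26: +1.2859
  t27: +7.8368
  t28: -0.2362
  t29: +0.6971
  t30: +1.2704
  t31: +1.4358
  t32: +3.6991
  t33: +0.8832
  t34: -0.4908
  t35: +8.0585
  t36: +0.3679
  t37: +0.7596
  t38: +1.3080
  t39: +2.5090
  t40: -2.8359
  t41: -1.4840
  t42: +2.6233
  t43: +1.4741
  t44: +2.0815
  t45: +1.9577
  t46: +0.3011
  t47: +3.6668
  t48: +4.9651
  t49: +1.9949
Σ = +117.4156 → |volume| = 117.42

Directed edges: 147 total; 9 unmatched, e.g. (-1.9,0.17,-3.13)→(-3.41,-1.75,-1.35) → open.


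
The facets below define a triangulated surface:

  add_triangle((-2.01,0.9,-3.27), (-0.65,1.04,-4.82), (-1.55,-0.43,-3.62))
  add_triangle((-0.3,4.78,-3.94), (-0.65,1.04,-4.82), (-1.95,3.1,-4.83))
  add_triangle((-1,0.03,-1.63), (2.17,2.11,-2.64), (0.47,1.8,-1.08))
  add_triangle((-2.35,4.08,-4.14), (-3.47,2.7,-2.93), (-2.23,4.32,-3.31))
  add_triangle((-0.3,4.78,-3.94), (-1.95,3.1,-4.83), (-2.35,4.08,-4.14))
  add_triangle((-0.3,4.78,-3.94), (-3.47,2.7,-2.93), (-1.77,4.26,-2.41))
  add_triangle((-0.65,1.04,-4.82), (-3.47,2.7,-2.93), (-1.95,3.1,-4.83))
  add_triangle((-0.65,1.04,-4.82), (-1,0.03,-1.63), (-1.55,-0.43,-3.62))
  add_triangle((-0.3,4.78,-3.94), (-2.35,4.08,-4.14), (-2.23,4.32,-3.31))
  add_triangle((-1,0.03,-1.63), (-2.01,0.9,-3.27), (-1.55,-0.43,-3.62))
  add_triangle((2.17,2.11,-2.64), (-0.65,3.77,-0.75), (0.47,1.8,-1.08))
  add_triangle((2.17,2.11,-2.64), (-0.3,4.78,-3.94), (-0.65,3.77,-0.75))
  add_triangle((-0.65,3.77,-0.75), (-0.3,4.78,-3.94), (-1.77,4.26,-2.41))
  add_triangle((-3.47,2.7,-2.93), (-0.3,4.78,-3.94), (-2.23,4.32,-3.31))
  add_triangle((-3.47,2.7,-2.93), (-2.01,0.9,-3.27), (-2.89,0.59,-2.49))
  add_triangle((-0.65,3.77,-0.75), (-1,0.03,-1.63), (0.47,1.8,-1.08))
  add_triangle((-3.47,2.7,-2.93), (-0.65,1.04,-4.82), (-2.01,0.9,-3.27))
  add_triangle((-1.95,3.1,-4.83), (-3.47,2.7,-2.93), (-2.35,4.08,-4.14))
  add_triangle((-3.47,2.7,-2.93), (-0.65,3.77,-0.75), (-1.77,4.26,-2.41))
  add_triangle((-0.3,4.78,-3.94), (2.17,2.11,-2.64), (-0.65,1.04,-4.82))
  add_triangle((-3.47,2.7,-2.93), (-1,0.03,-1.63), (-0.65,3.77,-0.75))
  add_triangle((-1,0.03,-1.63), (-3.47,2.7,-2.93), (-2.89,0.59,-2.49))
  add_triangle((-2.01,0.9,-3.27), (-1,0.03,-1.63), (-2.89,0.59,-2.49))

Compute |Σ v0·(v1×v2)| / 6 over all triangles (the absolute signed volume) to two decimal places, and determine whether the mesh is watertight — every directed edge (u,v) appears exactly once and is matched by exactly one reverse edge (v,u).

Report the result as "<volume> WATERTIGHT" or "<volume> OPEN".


33.31 OPEN

Per-triangle v0·(v1×v2)/6:
  t1: +1.6924
  t2: +4.4823
  t3: -1.1984
  t4: +1.3644
  t5: +2.7081
  t6: +3.7393
  t7: +2.9259
  t8: -0.4846
  t9: +1.6310
  t10: +0.1525
  t11: -0.0607
  t12: +4.0276
  t13: +2.4594
  t14: -1.7589
  t15: +1.4897
  t16: -1.2475
  t17: +2.1261
  t18: +2.1720
  t19: +1.3928
  t20: +7.6884
  t21: -1.5701
  t22: -0.7321
  t23: +0.3103
Σ = +33.3097 → |volume| = 33.31

Directed edges: 69 total; 3 unmatched, e.g. (-1,0.03,-1.63)→(2.17,2.11,-2.64) → open.
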